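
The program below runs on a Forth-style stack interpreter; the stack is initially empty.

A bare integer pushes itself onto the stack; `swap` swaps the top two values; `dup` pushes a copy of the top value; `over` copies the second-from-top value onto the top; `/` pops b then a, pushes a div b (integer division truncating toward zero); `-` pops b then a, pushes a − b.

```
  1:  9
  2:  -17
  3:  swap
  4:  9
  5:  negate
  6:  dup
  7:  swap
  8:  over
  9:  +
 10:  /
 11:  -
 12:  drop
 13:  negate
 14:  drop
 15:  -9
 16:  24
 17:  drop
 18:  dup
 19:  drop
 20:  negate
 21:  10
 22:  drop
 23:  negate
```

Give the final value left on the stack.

9       9
-17     9 -17
swap    -17 9
9       -17 9 9
negate  -17 9 -9
dup     -17 9 -9 -9
swap    -17 9 -9 -9
over    -17 9 -9 -9 -9
+       -17 9 -9 -18
/       -17 9 0
-       -17 9
drop    -17
negate  17
drop    (empty)
-9      -9
24      -9 24
drop    -9
dup     -9 -9
drop    -9
negate  9
10      9 10
drop    9
negate  -9

-9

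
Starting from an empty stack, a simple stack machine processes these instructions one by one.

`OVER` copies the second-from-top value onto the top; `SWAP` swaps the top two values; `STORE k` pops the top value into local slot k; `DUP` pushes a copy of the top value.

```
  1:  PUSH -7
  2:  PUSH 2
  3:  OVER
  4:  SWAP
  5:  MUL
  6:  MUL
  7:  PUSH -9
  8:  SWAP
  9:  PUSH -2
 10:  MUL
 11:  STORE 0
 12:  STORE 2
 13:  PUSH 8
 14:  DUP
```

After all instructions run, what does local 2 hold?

-9

PUSH -7 → -7
PUSH 2  → -7 2
OVER    → -7 2 -7
SWAP    → -7 -7 2
MUL     → -7 -14
MUL     → 98
PUSH -9 → 98 -9
SWAP    → -9 98
PUSH -2 → -9 98 -2
MUL     → -9 -196
STORE 0 → -9
STORE 2 → (empty)
PUSH 8  → 8
DUP     → 8 8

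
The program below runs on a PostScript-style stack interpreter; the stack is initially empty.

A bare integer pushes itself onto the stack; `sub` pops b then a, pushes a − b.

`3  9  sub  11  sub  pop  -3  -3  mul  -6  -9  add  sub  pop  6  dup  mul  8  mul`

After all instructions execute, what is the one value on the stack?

3   : 3
9   : 3 9
sub : -6
11  : -6 11
sub : -17
pop : (empty)
-3  : -3
-3  : -3 -3
mul : 9
-6  : 9 -6
-9  : 9 -6 -9
add : 9 -15
sub : 24
pop : (empty)
6   : 6
dup : 6 6
mul : 36
8   : 36 8
mul : 288

288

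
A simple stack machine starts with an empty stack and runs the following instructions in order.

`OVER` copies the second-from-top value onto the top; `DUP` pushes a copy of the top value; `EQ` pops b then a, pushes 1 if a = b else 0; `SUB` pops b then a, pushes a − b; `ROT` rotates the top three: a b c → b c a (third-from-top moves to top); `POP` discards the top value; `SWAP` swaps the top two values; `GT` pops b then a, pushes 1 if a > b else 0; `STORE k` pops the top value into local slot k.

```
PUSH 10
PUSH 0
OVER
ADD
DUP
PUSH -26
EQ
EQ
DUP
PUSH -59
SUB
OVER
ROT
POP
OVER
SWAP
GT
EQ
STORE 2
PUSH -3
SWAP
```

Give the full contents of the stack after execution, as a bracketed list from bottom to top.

[-3, 10]

PUSH 10  → 10
PUSH 0   → 10 0
OVER     → 10 0 10
ADD      → 10 10
DUP      → 10 10 10
PUSH -26 → 10 10 10 -26
EQ       → 10 10 0
EQ       → 10 0
DUP      → 10 0 0
PUSH -59 → 10 0 0 -59
SUB      → 10 0 59
OVER     → 10 0 59 0
ROT      → 10 59 0 0
POP      → 10 59 0
OVER     → 10 59 0 59
SWAP     → 10 59 59 0
GT       → 10 59 1
EQ       → 10 0
STORE 2  → 10
PUSH -3  → 10 -3
SWAP     → -3 10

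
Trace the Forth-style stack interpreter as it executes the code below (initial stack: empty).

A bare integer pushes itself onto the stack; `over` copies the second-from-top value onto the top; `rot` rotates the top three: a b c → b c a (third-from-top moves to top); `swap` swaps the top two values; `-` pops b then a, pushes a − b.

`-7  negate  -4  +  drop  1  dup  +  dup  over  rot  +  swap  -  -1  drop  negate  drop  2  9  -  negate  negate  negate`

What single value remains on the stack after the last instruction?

-7      -7
negate  7
-4      7 -4
+       3
drop    (empty)
1       1
dup     1 1
+       2
dup     2 2
over    2 2 2
rot     2 2 2
+       2 4
swap    4 2
-       2
-1      2 -1
drop    2
negate  -2
drop    (empty)
2       2
9       2 9
-       -7
negate  7
negate  -7
negate  7

7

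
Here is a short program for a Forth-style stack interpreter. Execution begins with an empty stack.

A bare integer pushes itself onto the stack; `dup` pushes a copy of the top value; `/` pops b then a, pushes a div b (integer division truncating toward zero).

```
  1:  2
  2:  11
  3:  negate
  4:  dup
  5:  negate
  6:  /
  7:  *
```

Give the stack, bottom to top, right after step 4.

[2, -11, -11]

2      -> 2
11     -> 2 11
negate -> 2 -11
dup    -> 2 -11 -11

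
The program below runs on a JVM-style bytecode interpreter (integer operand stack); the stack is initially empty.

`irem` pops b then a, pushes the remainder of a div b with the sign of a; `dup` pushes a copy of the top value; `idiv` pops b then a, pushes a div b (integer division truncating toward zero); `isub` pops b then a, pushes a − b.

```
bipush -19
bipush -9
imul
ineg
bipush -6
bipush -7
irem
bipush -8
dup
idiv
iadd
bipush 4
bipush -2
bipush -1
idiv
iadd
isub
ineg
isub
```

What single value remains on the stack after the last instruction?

-182

bipush -19  [-19]
bipush -9   [-19, -9]
imul        [171]
ineg        [-171]
bipush -6   [-171, -6]
bipush -7   [-171, -6, -7]
irem        [-171, -6]
bipush -8   [-171, -6, -8]
dup         [-171, -6, -8, -8]
idiv        [-171, -6, 1]
iadd        [-171, -5]
bipush 4    [-171, -5, 4]
bipush -2   [-171, -5, 4, -2]
bipush -1   [-171, -5, 4, -2, -1]
idiv        [-171, -5, 4, 2]
iadd        [-171, -5, 6]
isub        [-171, -11]
ineg        [-171, 11]
isub        [-182]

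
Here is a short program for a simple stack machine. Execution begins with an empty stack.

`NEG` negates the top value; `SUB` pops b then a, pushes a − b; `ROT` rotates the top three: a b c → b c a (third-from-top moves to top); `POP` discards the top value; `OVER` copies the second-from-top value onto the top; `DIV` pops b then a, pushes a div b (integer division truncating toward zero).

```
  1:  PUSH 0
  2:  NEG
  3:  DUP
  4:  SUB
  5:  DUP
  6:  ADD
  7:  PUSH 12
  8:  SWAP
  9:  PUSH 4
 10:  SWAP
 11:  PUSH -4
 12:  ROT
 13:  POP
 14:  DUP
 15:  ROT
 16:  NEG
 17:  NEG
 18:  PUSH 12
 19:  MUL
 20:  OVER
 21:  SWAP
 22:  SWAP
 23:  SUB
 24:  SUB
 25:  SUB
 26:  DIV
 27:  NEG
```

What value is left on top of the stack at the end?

PUSH 0  -> [0]
NEG     -> [0]
DUP     -> [0, 0]
SUB     -> [0]
DUP     -> [0, 0]
ADD     -> [0]
PUSH 12 -> [0, 12]
SWAP    -> [12, 0]
PUSH 4  -> [12, 0, 4]
SWAP    -> [12, 4, 0]
PUSH -4 -> [12, 4, 0, -4]
ROT     -> [12, 0, -4, 4]
POP     -> [12, 0, -4]
DUP     -> [12, 0, -4, -4]
ROT     -> [12, -4, -4, 0]
NEG     -> [12, -4, -4, 0]
NEG     -> [12, -4, -4, 0]
PUSH 12 -> [12, -4, -4, 0, 12]
MUL     -> [12, -4, -4, 0]
OVER    -> [12, -4, -4, 0, -4]
SWAP    -> [12, -4, -4, -4, 0]
SWAP    -> [12, -4, -4, 0, -4]
SUB     -> [12, -4, -4, 4]
SUB     -> [12, -4, -8]
SUB     -> [12, 4]
DIV     -> [3]
NEG     -> [-3]

-3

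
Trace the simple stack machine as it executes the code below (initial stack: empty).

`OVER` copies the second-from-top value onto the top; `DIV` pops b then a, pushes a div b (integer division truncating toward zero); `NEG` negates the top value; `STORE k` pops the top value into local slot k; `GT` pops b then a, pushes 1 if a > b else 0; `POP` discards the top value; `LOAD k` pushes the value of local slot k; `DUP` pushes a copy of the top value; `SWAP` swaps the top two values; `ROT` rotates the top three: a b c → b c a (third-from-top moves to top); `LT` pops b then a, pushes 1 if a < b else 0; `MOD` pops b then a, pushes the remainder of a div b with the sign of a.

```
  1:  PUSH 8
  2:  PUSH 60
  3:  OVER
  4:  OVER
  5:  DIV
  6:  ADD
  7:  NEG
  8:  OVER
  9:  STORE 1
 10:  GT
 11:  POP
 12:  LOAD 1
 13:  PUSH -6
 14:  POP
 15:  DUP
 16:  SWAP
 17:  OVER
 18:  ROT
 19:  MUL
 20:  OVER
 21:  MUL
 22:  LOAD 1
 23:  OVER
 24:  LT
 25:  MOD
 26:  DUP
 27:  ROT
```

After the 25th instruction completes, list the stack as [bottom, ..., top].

[8, 0]

PUSH 8  : [8]
PUSH 60 : [8, 60]
OVER    : [8, 60, 8]
OVER    : [8, 60, 8, 60]
DIV     : [8, 60, 0]
ADD     : [8, 60]
NEG     : [8, -60]
OVER    : [8, -60, 8]
STORE 1 : [8, -60]
GT      : [1]
POP     : []
LOAD 1  : [8]
PUSH -6 : [8, -6]
POP     : [8]
DUP     : [8, 8]
SWAP    : [8, 8]
OVER    : [8, 8, 8]
ROT     : [8, 8, 8]
MUL     : [8, 64]
OVER    : [8, 64, 8]
MUL     : [8, 512]
LOAD 1  : [8, 512, 8]
OVER    : [8, 512, 8, 512]
LT      : [8, 512, 1]
MOD     : [8, 0]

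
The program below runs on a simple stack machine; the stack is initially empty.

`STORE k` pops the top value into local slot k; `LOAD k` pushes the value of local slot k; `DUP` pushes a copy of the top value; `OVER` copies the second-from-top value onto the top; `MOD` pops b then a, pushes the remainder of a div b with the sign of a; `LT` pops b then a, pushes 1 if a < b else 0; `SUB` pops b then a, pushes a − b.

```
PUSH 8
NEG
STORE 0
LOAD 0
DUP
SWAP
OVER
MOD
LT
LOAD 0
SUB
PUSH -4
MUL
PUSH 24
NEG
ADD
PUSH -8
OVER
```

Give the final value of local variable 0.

-8

PUSH 8  -> [8]
NEG     -> [-8]
STORE 0 -> []
LOAD 0  -> [-8]
DUP     -> [-8, -8]
SWAP    -> [-8, -8]
OVER    -> [-8, -8, -8]
MOD     -> [-8, 0]
LT      -> [1]
LOAD 0  -> [1, -8]
SUB     -> [9]
PUSH -4 -> [9, -4]
MUL     -> [-36]
PUSH 24 -> [-36, 24]
NEG     -> [-36, -24]
ADD     -> [-60]
PUSH -8 -> [-60, -8]
OVER    -> [-60, -8, -60]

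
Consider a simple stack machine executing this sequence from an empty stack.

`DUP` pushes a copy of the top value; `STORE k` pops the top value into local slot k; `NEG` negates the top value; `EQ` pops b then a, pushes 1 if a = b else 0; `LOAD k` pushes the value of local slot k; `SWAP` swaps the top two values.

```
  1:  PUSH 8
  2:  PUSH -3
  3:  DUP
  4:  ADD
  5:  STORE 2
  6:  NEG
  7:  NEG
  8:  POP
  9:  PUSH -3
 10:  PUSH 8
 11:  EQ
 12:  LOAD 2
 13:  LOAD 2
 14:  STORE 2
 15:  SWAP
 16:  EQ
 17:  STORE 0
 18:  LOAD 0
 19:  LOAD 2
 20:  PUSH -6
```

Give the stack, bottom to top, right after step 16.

[0]

PUSH 8   8
PUSH -3  8 -3
DUP      8 -3 -3
ADD      8 -6
STORE 2  8
NEG      -8
NEG      8
POP      (empty)
PUSH -3  -3
PUSH 8   -3 8
EQ       0
LOAD 2   0 -6
LOAD 2   0 -6 -6
STORE 2  0 -6
SWAP     -6 0
EQ       0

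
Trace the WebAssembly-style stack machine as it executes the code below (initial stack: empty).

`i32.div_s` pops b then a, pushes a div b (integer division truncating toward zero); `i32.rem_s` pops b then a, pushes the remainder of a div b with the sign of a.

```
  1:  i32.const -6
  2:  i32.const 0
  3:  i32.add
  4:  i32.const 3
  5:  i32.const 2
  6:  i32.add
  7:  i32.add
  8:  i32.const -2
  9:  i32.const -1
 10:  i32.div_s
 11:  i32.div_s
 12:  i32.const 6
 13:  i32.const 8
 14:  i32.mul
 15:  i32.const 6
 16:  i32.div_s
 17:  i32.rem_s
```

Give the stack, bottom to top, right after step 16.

i32.const -6 → -6
i32.const 0  → -6 0
i32.add      → -6
i32.const 3  → -6 3
i32.const 2  → -6 3 2
i32.add      → -6 5
i32.add      → -1
i32.const -2 → -1 -2
i32.const -1 → -1 -2 -1
i32.div_s    → -1 2
i32.div_s    → 0
i32.const 6  → 0 6
i32.const 8  → 0 6 8
i32.mul      → 0 48
i32.const 6  → 0 48 6
i32.div_s    → 0 8

[0, 8]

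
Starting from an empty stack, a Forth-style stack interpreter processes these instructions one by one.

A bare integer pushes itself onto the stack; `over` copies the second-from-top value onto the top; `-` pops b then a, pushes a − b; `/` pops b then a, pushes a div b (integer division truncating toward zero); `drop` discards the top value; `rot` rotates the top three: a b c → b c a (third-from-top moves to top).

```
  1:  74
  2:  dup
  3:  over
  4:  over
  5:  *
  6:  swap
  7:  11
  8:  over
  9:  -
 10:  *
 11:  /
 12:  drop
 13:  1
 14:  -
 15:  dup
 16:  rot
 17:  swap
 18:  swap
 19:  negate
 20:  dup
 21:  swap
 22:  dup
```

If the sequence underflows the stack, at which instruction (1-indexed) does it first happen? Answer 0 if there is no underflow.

74   → 74
dup  → 74 74
over → 74 74 74
over → 74 74 74 74
*    → 74 74 5476
swap → 74 5476 74
11   → 74 5476 74 11
over → 74 5476 74 11 74
-    → 74 5476 74 -63
*    → 74 5476 -4662
/    → 74 -1
drop → 74
1    → 74 1
-    → 73
dup  → 73 73
rot  — needs 3 operands, stack has 2 → underflow

16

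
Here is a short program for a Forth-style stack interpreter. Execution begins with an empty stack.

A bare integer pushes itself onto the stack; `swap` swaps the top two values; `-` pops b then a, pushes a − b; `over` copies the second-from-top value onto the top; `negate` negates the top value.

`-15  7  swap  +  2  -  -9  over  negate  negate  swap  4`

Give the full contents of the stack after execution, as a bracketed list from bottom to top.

[-10, -10, -9, 4]

-15    -> [-15]
7      -> [-15, 7]
swap   -> [7, -15]
+      -> [-8]
2      -> [-8, 2]
-      -> [-10]
-9     -> [-10, -9]
over   -> [-10, -9, -10]
negate -> [-10, -9, 10]
negate -> [-10, -9, -10]
swap   -> [-10, -10, -9]
4      -> [-10, -10, -9, 4]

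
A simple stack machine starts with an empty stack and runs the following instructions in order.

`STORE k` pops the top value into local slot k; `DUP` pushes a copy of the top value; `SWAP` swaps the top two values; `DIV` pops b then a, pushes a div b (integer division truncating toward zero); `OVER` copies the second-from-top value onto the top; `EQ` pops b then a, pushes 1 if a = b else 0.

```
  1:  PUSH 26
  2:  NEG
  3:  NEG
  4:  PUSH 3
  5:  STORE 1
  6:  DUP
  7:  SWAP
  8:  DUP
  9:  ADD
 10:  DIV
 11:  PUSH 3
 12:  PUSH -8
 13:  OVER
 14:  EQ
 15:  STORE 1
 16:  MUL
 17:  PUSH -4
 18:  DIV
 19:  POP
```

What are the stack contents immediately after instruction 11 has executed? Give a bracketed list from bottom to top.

[0, 3]

PUSH 26  [26]
NEG      [-26]
NEG      [26]
PUSH 3   [26, 3]
STORE 1  [26]
DUP      [26, 26]
SWAP     [26, 26]
DUP      [26, 26, 26]
ADD      [26, 52]
DIV      [0]
PUSH 3   [0, 3]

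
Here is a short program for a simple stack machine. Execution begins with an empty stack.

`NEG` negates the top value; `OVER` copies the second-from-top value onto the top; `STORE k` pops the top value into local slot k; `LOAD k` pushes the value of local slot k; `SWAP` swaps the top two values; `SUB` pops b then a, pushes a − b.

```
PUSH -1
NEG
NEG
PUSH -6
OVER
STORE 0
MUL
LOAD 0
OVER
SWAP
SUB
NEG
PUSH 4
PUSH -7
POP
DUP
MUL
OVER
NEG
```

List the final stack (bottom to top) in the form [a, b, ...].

[6, -7, 16, 7]

PUSH -1 → -1
NEG     → 1
NEG     → -1
PUSH -6 → -1 -6
OVER    → -1 -6 -1
STORE 0 → -1 -6
MUL     → 6
LOAD 0  → 6 -1
OVER    → 6 -1 6
SWAP    → 6 6 -1
SUB     → 6 7
NEG     → 6 -7
PUSH 4  → 6 -7 4
PUSH -7 → 6 -7 4 -7
POP     → 6 -7 4
DUP     → 6 -7 4 4
MUL     → 6 -7 16
OVER    → 6 -7 16 -7
NEG     → 6 -7 16 7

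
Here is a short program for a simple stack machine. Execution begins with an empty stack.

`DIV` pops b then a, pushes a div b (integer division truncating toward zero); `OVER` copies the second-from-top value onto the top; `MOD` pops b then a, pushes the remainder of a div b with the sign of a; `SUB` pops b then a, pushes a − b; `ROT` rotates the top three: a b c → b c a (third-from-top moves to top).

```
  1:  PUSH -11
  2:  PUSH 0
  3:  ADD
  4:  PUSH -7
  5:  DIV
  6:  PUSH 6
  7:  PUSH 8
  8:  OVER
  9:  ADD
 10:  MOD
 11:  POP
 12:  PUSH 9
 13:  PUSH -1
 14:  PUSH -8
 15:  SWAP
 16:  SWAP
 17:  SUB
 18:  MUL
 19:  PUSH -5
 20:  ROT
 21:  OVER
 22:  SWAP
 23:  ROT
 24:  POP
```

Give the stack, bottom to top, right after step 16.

PUSH -11 -> -11
PUSH 0   -> -11 0
ADD      -> -11
PUSH -7  -> -11 -7
DIV      -> 1
PUSH 6   -> 1 6
PUSH 8   -> 1 6 8
OVER     -> 1 6 8 6
ADD      -> 1 6 14
MOD      -> 1 6
POP      -> 1
PUSH 9   -> 1 9
PUSH -1  -> 1 9 -1
PUSH -8  -> 1 9 -1 -8
SWAP     -> 1 9 -8 -1
SWAP     -> 1 9 -1 -8

[1, 9, -1, -8]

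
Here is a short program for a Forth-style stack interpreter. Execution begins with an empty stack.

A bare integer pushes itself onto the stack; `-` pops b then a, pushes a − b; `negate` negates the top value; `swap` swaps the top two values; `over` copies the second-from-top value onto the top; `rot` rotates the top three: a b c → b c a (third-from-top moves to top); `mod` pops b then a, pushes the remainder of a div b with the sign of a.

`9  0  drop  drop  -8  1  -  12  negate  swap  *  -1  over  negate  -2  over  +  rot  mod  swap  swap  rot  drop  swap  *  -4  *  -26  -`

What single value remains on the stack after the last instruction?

9       9
0       9 0
drop    9
drop    (empty)
-8      -8
1       -8 1
-       -9
12      -9 12
negate  -9 -12
swap    -12 -9
*       108
-1      108 -1
over    108 -1 108
negate  108 -1 -108
-2      108 -1 -108 -2
over    108 -1 -108 -2 -108
+       108 -1 -108 -110
rot     108 -108 -110 -1
mod     108 -108 0
swap    108 0 -108
swap    108 -108 0
rot     -108 0 108
drop    -108 0
swap    0 -108
*       0
-4      0 -4
*       0
-26     0 -26
-       26

26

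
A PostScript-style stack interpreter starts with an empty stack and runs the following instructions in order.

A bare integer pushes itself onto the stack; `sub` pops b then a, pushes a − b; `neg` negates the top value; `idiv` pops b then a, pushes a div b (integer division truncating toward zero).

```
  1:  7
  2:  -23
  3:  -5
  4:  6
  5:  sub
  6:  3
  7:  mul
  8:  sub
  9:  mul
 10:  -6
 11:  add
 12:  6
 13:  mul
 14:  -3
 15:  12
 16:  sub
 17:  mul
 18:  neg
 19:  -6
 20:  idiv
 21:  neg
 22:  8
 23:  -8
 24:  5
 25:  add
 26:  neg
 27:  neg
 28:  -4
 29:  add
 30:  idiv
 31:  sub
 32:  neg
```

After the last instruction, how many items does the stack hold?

1

7    -> [7]
-23  -> [7, -23]
-5   -> [7, -23, -5]
6    -> [7, -23, -5, 6]
sub  -> [7, -23, -11]
3    -> [7, -23, -11, 3]
mul  -> [7, -23, -33]
sub  -> [7, 10]
mul  -> [70]
-6   -> [70, -6]
add  -> [64]
6    -> [64, 6]
mul  -> [384]
-3   -> [384, -3]
12   -> [384, -3, 12]
sub  -> [384, -15]
mul  -> [-5760]
neg  -> [5760]
-6   -> [5760, -6]
idiv -> [-960]
neg  -> [960]
8    -> [960, 8]
-8   -> [960, 8, -8]
5    -> [960, 8, -8, 5]
add  -> [960, 8, -3]
neg  -> [960, 8, 3]
neg  -> [960, 8, -3]
-4   -> [960, 8, -3, -4]
add  -> [960, 8, -7]
idiv -> [960, -1]
sub  -> [961]
neg  -> [-961]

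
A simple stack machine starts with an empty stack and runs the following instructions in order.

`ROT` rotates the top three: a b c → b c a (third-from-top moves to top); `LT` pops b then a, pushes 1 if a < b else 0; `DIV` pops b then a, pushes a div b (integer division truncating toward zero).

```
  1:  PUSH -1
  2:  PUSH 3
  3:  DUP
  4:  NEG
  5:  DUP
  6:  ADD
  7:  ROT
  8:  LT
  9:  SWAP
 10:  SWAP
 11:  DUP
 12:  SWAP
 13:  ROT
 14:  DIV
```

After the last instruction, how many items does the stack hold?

2

PUSH -1 : -1
PUSH 3  : -1 3
DUP     : -1 3 3
NEG     : -1 3 -3
DUP     : -1 3 -3 -3
ADD     : -1 3 -6
ROT     : 3 -6 -1
LT      : 3 1
SWAP    : 1 3
SWAP    : 3 1
DUP     : 3 1 1
SWAP    : 3 1 1
ROT     : 1 1 3
DIV     : 1 0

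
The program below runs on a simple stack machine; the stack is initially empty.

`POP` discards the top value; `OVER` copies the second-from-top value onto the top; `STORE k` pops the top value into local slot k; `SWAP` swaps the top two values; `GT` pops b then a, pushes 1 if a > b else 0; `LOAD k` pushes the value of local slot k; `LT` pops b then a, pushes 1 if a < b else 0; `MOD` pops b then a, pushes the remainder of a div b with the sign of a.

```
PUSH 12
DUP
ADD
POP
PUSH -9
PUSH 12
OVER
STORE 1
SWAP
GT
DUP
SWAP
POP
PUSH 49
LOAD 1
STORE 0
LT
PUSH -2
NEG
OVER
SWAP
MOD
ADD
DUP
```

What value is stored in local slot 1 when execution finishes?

-9

PUSH 12 -> 12
DUP     -> 12 12
ADD     -> 24
POP     -> (empty)
PUSH -9 -> -9
PUSH 12 -> -9 12
OVER    -> -9 12 -9
STORE 1 -> -9 12
SWAP    -> 12 -9
GT      -> 1
DUP     -> 1 1
SWAP    -> 1 1
POP     -> 1
PUSH 49 -> 1 49
LOAD 1  -> 1 49 -9
STORE 0 -> 1 49
LT      -> 1
PUSH -2 -> 1 -2
NEG     -> 1 2
OVER    -> 1 2 1
SWAP    -> 1 1 2
MOD     -> 1 1
ADD     -> 2
DUP     -> 2 2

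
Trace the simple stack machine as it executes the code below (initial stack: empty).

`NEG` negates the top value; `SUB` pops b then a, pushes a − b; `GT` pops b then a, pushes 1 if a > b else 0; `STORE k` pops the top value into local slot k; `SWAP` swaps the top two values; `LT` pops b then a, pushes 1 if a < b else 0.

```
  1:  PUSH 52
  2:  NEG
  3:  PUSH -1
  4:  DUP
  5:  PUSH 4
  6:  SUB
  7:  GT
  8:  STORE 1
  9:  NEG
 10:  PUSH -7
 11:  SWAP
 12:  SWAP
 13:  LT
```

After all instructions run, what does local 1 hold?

PUSH 52 -> [52]
NEG     -> [-52]
PUSH -1 -> [-52, -1]
DUP     -> [-52, -1, -1]
PUSH 4  -> [-52, -1, -1, 4]
SUB     -> [-52, -1, -5]
GT      -> [-52, 1]
STORE 1 -> [-52]
NEG     -> [52]
PUSH -7 -> [52, -7]
SWAP    -> [-7, 52]
SWAP    -> [52, -7]
LT      -> [0]

1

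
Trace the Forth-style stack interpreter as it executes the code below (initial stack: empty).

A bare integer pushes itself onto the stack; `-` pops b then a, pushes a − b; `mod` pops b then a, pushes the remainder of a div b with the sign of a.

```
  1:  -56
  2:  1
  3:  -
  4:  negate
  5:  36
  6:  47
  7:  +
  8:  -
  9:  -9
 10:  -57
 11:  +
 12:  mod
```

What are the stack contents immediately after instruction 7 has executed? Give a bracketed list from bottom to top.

[57, 83]

-56     [-56]
1       [-56, 1]
-       [-57]
negate  [57]
36      [57, 36]
47      [57, 36, 47]
+       [57, 83]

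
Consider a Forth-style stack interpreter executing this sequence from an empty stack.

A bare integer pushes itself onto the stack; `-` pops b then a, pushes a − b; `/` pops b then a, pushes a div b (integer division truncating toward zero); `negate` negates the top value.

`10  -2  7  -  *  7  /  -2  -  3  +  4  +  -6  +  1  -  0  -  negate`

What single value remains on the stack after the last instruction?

10

10     -> [10]
-2     -> [10, -2]
7      -> [10, -2, 7]
-      -> [10, -9]
*      -> [-90]
7      -> [-90, 7]
/      -> [-12]
-2     -> [-12, -2]
-      -> [-10]
3      -> [-10, 3]
+      -> [-7]
4      -> [-7, 4]
+      -> [-3]
-6     -> [-3, -6]
+      -> [-9]
1      -> [-9, 1]
-      -> [-10]
0      -> [-10, 0]
-      -> [-10]
negate -> [10]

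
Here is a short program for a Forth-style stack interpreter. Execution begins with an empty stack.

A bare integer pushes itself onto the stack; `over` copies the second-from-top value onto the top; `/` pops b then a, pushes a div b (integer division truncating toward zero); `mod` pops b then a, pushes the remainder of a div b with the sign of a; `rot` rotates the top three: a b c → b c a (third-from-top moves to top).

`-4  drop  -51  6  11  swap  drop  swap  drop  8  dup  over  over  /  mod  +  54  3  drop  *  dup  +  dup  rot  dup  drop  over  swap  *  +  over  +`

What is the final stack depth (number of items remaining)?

-4    [-4]
drop  []
-51   [-51]
6     [-51, 6]
11    [-51, 6, 11]
swap  [-51, 11, 6]
drop  [-51, 11]
swap  [11, -51]
drop  [11]
8     [11, 8]
dup   [11, 8, 8]
over  [11, 8, 8, 8]
over  [11, 8, 8, 8, 8]
/     [11, 8, 8, 1]
mod   [11, 8, 0]
+     [11, 8]
54    [11, 8, 54]
3     [11, 8, 54, 3]
drop  [11, 8, 54]
*     [11, 432]
dup   [11, 432, 432]
+     [11, 864]
dup   [11, 864, 864]
rot   [864, 864, 11]
dup   [864, 864, 11, 11]
drop  [864, 864, 11]
over  [864, 864, 11, 864]
swap  [864, 864, 864, 11]
*     [864, 864, 9504]
+     [864, 10368]
over  [864, 10368, 864]
+     [864, 11232]

2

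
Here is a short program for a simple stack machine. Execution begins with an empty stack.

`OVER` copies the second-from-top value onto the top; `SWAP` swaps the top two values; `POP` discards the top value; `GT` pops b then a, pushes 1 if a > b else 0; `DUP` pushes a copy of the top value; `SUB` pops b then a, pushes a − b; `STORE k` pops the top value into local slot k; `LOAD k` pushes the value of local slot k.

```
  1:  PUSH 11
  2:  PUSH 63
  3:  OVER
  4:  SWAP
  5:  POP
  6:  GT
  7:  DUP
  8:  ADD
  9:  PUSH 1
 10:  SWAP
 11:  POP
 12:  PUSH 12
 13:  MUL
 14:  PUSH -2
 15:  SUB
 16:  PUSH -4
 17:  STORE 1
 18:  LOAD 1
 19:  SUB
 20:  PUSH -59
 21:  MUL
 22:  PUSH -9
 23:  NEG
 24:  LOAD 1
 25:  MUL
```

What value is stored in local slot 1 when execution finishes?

PUSH 11   11
PUSH 63   11 63
OVER      11 63 11
SWAP      11 11 63
POP       11 11
GT        0
DUP       0 0
ADD       0
PUSH 1    0 1
SWAP      1 0
POP       1
PUSH 12   1 12
MUL       12
PUSH -2   12 -2
SUB       14
PUSH -4   14 -4
STORE 1   14
LOAD 1    14 -4
SUB       18
PUSH -59  18 -59
MUL       -1062
PUSH -9   -1062 -9
NEG       -1062 9
LOAD 1    -1062 9 -4
MUL       -1062 -36

-4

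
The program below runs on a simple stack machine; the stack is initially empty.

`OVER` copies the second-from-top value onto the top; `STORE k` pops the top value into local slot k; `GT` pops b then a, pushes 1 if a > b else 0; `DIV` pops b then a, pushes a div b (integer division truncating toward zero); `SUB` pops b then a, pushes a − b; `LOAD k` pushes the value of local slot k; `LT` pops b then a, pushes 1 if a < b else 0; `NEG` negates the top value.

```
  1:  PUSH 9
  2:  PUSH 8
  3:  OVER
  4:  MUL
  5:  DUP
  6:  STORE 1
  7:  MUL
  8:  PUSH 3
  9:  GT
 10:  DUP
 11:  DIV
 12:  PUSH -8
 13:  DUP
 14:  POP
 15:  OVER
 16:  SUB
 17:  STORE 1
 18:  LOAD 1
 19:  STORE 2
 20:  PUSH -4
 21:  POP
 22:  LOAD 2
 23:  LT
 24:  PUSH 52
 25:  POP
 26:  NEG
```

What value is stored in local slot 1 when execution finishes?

-9

PUSH 9   [9]
PUSH 8   [9, 8]
OVER     [9, 8, 9]
MUL      [9, 72]
DUP      [9, 72, 72]
STORE 1  [9, 72]
MUL      [648]
PUSH 3   [648, 3]
GT       [1]
DUP      [1, 1]
DIV      [1]
PUSH -8  [1, -8]
DUP      [1, -8, -8]
POP      [1, -8]
OVER     [1, -8, 1]
SUB      [1, -9]
STORE 1  [1]
LOAD 1   [1, -9]
STORE 2  [1]
PUSH -4  [1, -4]
POP      [1]
LOAD 2   [1, -9]
LT       [0]
PUSH 52  [0, 52]
POP      [0]
NEG      [0]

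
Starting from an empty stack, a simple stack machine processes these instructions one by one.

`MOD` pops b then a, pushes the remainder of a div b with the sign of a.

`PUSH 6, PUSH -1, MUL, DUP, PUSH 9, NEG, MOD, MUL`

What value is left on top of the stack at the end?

36

PUSH 6   6
PUSH -1  6 -1
MUL      -6
DUP      -6 -6
PUSH 9   -6 -6 9
NEG      -6 -6 -9
MOD      -6 -6
MUL      36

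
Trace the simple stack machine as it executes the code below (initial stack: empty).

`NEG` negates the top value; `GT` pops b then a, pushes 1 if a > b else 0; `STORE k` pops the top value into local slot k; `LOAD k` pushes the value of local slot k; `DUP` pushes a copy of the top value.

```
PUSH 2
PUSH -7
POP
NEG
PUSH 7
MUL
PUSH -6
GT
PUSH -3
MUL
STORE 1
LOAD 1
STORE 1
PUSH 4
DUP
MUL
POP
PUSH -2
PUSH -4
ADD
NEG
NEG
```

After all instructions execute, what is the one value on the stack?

PUSH 2   [2]
PUSH -7  [2, -7]
POP      [2]
NEG      [-2]
PUSH 7   [-2, 7]
MUL      [-14]
PUSH -6  [-14, -6]
GT       [0]
PUSH -3  [0, -3]
MUL      [0]
STORE 1  []
LOAD 1   [0]
STORE 1  []
PUSH 4   [4]
DUP      [4, 4]
MUL      [16]
POP      []
PUSH -2  [-2]
PUSH -4  [-2, -4]
ADD      [-6]
NEG      [6]
NEG      [-6]

-6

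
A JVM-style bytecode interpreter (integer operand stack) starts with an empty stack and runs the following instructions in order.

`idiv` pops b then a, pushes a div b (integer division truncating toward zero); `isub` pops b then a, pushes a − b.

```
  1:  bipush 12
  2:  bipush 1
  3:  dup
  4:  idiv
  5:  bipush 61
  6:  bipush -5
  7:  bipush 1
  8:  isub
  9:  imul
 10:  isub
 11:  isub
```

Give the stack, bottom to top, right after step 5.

[12, 1, 61]

bipush 12 -> 12
bipush 1  -> 12 1
dup       -> 12 1 1
idiv      -> 12 1
bipush 61 -> 12 1 61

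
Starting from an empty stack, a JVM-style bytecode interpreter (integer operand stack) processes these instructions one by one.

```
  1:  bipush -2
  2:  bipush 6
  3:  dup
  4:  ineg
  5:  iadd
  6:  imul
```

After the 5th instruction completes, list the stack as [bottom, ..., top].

bipush -2  -2
bipush 6   -2 6
dup        -2 6 6
ineg       -2 6 -6
iadd       -2 0

[-2, 0]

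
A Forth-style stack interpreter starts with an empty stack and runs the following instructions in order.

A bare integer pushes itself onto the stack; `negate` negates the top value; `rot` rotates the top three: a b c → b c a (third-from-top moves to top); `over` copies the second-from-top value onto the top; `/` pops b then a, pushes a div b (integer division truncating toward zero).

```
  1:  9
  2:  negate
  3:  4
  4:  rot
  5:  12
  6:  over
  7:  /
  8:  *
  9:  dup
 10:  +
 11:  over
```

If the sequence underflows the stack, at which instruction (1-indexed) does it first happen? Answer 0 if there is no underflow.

9      : [9]
negate : [-9]
4      : [-9, 4]
rot  — needs 3 operands, stack has 2 → underflow

4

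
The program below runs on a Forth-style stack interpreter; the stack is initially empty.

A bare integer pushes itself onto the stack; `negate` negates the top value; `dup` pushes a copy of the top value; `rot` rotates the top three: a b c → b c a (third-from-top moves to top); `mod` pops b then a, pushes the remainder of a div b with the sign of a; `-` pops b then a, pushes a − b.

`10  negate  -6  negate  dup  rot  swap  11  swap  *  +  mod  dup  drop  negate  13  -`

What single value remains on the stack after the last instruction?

-19

10     : [10]
negate : [-10]
-6     : [-10, -6]
negate : [-10, 6]
dup    : [-10, 6, 6]
rot    : [6, 6, -10]
swap   : [6, -10, 6]
11     : [6, -10, 6, 11]
swap   : [6, -10, 11, 6]
*      : [6, -10, 66]
+      : [6, 56]
mod    : [6]
dup    : [6, 6]
drop   : [6]
negate : [-6]
13     : [-6, 13]
-      : [-19]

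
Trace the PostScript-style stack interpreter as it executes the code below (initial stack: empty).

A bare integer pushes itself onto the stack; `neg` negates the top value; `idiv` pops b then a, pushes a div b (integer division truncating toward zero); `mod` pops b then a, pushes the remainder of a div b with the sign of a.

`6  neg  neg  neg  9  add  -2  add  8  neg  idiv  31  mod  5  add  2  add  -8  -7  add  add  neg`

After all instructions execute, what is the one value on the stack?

6    -> [6]
neg  -> [-6]
neg  -> [6]
neg  -> [-6]
9    -> [-6, 9]
add  -> [3]
-2   -> [3, -2]
add  -> [1]
8    -> [1, 8]
neg  -> [1, -8]
idiv -> [0]
31   -> [0, 31]
mod  -> [0]
5    -> [0, 5]
add  -> [5]
2    -> [5, 2]
add  -> [7]
-8   -> [7, -8]
-7   -> [7, -8, -7]
add  -> [7, -15]
add  -> [-8]
neg  -> [8]

8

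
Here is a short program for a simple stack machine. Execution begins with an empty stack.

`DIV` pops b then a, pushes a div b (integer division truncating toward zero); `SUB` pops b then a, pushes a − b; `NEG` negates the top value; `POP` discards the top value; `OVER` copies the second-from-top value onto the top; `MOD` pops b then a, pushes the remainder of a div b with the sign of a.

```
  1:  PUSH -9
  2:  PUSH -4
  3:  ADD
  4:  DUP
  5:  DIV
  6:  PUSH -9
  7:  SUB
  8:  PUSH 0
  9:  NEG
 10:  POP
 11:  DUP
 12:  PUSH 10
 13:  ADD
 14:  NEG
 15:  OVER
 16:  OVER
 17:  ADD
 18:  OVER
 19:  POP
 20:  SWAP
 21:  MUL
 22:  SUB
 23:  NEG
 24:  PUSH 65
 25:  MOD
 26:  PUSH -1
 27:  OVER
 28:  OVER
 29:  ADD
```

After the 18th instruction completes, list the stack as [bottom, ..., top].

[10, -20, -10, -20]

PUSH -9 → [-9]
PUSH -4 → [-9, -4]
ADD     → [-13]
DUP     → [-13, -13]
DIV     → [1]
PUSH -9 → [1, -9]
SUB     → [10]
PUSH 0  → [10, 0]
NEG     → [10, 0]
POP     → [10]
DUP     → [10, 10]
PUSH 10 → [10, 10, 10]
ADD     → [10, 20]
NEG     → [10, -20]
OVER    → [10, -20, 10]
OVER    → [10, -20, 10, -20]
ADD     → [10, -20, -10]
OVER    → [10, -20, -10, -20]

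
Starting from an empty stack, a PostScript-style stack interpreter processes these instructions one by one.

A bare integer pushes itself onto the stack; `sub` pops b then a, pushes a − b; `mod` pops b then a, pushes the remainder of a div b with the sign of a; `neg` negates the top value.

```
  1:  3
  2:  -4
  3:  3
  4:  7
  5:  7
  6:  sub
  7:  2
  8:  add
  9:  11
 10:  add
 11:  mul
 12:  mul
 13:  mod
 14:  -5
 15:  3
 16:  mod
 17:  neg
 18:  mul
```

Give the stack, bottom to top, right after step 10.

3    3
-4   3 -4
3    3 -4 3
7    3 -4 3 7
7    3 -4 3 7 7
sub  3 -4 3 0
2    3 -4 3 0 2
add  3 -4 3 2
11   3 -4 3 2 11
add  3 -4 3 13

[3, -4, 3, 13]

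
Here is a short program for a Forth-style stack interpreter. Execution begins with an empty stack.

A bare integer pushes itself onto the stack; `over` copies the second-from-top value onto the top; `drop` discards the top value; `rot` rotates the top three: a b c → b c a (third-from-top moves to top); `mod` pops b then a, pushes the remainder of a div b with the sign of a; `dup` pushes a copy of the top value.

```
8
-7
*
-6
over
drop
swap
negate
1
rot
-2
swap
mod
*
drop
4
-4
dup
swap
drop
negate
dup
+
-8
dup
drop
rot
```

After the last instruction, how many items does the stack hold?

8      : [8]
-7     : [8, -7]
*      : [-56]
-6     : [-56, -6]
over   : [-56, -6, -56]
drop   : [-56, -6]
swap   : [-6, -56]
negate : [-6, 56]
1      : [-6, 56, 1]
rot    : [56, 1, -6]
-2     : [56, 1, -6, -2]
swap   : [56, 1, -2, -6]
mod    : [56, 1, -2]
*      : [56, -2]
drop   : [56]
4      : [56, 4]
-4     : [56, 4, -4]
dup    : [56, 4, -4, -4]
swap   : [56, 4, -4, -4]
drop   : [56, 4, -4]
negate : [56, 4, 4]
dup    : [56, 4, 4, 4]
+      : [56, 4, 8]
-8     : [56, 4, 8, -8]
dup    : [56, 4, 8, -8, -8]
drop   : [56, 4, 8, -8]
rot    : [56, 8, -8, 4]

4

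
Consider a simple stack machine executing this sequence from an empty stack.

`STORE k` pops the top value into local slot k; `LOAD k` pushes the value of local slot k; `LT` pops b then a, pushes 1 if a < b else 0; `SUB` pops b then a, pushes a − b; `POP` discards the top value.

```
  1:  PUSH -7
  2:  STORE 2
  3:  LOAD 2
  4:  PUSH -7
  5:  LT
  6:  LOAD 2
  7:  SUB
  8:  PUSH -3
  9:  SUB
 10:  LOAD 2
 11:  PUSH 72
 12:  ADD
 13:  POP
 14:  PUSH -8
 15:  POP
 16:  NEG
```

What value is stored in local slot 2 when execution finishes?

PUSH -7 → -7
STORE 2 → (empty)
LOAD 2  → -7
PUSH -7 → -7 -7
LT      → 0
LOAD 2  → 0 -7
SUB     → 7
PUSH -3 → 7 -3
SUB     → 10
LOAD 2  → 10 -7
PUSH 72 → 10 -7 72
ADD     → 10 65
POP     → 10
PUSH -8 → 10 -8
POP     → 10
NEG     → -10

-7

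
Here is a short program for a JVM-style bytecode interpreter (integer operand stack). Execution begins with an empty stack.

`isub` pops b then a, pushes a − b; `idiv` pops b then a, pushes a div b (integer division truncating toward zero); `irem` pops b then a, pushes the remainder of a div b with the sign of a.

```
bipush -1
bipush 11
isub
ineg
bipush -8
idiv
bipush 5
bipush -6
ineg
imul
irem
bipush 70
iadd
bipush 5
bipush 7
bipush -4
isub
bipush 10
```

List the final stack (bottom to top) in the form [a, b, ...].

[69, 5, 11, 10]

bipush -1 → -1
bipush 11 → -1 11
isub      → -12
ineg      → 12
bipush -8 → 12 -8
idiv      → -1
bipush 5  → -1 5
bipush -6 → -1 5 -6
ineg      → -1 5 6
imul      → -1 30
irem      → -1
bipush 70 → -1 70
iadd      → 69
bipush 5  → 69 5
bipush 7  → 69 5 7
bipush -4 → 69 5 7 -4
isub      → 69 5 11
bipush 10 → 69 5 11 10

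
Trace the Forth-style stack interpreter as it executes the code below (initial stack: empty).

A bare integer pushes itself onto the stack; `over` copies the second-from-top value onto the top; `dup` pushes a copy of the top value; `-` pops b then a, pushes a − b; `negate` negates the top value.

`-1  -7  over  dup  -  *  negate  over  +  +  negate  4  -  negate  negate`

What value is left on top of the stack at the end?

-1      -1
-7      -1 -7
over    -1 -7 -1
dup     -1 -7 -1 -1
-       -1 -7 0
*       -1 0
negate  -1 0
over    -1 0 -1
+       -1 -1
+       -2
negate  2
4       2 4
-       -2
negate  2
negate  -2

-2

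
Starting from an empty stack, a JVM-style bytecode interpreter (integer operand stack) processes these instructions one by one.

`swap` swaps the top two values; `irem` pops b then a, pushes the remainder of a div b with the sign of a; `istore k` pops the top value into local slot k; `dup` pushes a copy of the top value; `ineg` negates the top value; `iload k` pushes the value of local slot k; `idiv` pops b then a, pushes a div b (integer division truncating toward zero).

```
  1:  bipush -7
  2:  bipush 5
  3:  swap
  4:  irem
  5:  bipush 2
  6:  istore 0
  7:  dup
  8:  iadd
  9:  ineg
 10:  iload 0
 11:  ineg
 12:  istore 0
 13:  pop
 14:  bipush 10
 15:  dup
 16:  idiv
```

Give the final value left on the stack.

bipush -7 -> [-7]
bipush 5  -> [-7, 5]
swap      -> [5, -7]
irem      -> [5]
bipush 2  -> [5, 2]
istore 0  -> [5]
dup       -> [5, 5]
iadd      -> [10]
ineg      -> [-10]
iload 0   -> [-10, 2]
ineg      -> [-10, -2]
istore 0  -> [-10]
pop       -> []
bipush 10 -> [10]
dup       -> [10, 10]
idiv      -> [1]

1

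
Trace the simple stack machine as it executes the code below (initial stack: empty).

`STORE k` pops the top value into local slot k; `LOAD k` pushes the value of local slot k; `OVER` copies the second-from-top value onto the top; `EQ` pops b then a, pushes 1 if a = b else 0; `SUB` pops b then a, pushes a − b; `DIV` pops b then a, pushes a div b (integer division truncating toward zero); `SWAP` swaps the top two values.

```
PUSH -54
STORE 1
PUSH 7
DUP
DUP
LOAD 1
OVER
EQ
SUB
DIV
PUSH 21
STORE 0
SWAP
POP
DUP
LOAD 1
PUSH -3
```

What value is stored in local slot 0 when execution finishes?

PUSH -54 → -54
STORE 1  → (empty)
PUSH 7   → 7
DUP      → 7 7
DUP      → 7 7 7
LOAD 1   → 7 7 7 -54
OVER     → 7 7 7 -54 7
EQ       → 7 7 7 0
SUB      → 7 7 7
DIV      → 7 1
PUSH 21  → 7 1 21
STORE 0  → 7 1
SWAP     → 1 7
POP      → 1
DUP      → 1 1
LOAD 1   → 1 1 -54
PUSH -3  → 1 1 -54 -3

21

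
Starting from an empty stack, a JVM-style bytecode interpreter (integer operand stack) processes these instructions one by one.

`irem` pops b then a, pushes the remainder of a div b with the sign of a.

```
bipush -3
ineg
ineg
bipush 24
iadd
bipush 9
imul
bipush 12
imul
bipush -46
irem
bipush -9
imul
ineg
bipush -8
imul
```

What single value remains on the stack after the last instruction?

-1008

bipush -3  : -3
ineg       : 3
ineg       : -3
bipush 24  : -3 24
iadd       : 21
bipush 9   : 21 9
imul       : 189
bipush 12  : 189 12
imul       : 2268
bipush -46 : 2268 -46
irem       : 14
bipush -9  : 14 -9
imul       : -126
ineg       : 126
bipush -8  : 126 -8
imul       : -1008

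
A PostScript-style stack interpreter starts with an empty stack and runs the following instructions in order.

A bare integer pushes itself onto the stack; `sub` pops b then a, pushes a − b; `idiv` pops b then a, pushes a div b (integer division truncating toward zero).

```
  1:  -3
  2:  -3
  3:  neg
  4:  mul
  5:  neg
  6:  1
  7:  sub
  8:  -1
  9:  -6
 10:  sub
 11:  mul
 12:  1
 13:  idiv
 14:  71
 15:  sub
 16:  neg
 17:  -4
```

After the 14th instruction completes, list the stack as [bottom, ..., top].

-3   : -3
-3   : -3 -3
neg  : -3 3
mul  : -9
neg  : 9
1    : 9 1
sub  : 8
-1   : 8 -1
-6   : 8 -1 -6
sub  : 8 5
mul  : 40
1    : 40 1
idiv : 40
71   : 40 71

[40, 71]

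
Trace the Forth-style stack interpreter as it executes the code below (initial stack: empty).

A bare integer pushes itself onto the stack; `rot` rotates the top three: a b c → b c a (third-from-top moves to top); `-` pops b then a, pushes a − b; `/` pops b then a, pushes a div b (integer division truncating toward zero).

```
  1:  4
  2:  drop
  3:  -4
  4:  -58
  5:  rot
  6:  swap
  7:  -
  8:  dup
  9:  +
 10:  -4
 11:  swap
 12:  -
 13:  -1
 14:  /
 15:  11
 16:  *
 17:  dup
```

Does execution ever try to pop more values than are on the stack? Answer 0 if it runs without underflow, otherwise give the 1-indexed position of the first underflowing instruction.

5

4    → 4
drop → (empty)
-4   → -4
-58  → -4 -58
rot  — needs 3 operands, stack has 2 → underflow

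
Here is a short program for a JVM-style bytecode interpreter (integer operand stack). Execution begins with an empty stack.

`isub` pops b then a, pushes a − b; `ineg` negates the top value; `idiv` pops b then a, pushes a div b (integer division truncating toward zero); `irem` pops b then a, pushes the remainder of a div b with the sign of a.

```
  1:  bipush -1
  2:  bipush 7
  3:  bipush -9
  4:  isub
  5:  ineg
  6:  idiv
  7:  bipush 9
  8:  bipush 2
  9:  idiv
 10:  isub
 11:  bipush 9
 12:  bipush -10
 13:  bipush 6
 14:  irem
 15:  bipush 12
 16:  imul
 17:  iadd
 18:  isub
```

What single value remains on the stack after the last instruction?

bipush -1  -> -1
bipush 7   -> -1 7
bipush -9  -> -1 7 -9
isub       -> -1 16
ineg       -> -1 -16
idiv       -> 0
bipush 9   -> 0 9
bipush 2   -> 0 9 2
idiv       -> 0 4
isub       -> -4
bipush 9   -> -4 9
bipush -10 -> -4 9 -10
bipush 6   -> -4 9 -10 6
irem       -> -4 9 -4
bipush 12  -> -4 9 -4 12
imul       -> -4 9 -48
iadd       -> -4 -39
isub       -> 35

35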